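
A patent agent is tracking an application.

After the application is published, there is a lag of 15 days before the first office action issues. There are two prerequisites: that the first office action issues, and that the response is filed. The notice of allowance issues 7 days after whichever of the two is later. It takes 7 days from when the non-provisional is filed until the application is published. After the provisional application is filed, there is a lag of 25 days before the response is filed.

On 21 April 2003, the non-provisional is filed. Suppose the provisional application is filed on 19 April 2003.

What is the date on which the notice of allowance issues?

21 May 2003

The non-provisional is filed: Apr 21, 2003.
The application is published: Apr 21, 2003 + 7 days = Apr 28, 2003.
The first office action issues: Apr 28, 2003 + 15 days = May 13, 2003.
The provisional application is filed: Apr 19, 2003.
The response is filed: Apr 19, 2003 + 25 days = May 14, 2003.
Both prerequisites met — the first office action issues (May 13, 2003), the response is filed (May 14, 2003); the later is May 14, 2003.
The notice of allowance issues: May 14, 2003 + 7 days = May 21, 2003.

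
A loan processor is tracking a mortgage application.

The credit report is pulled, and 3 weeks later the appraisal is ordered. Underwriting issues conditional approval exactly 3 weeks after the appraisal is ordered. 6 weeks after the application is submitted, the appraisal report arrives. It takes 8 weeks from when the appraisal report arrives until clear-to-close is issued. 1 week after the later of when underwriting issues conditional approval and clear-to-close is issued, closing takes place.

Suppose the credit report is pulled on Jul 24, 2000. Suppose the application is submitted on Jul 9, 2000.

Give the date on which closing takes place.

The credit report is pulled: Jul 24, 2000.
The appraisal is ordered: Jul 24, 2000 + 3 weeks = Aug 14, 2000.
Underwriting issues conditional approval: Aug 14, 2000 + 3 weeks = Sep 4, 2000.
The application is submitted: Jul 9, 2000.
The appraisal report arrives: Jul 9, 2000 + 6 weeks = Aug 20, 2000.
Clear-to-close is issued: Aug 20, 2000 + 8 weeks = Oct 15, 2000.
Both prerequisites met — underwriting issues conditional approval (Sep 4, 2000), clear-to-close is issued (Oct 15, 2000); the later is Oct 15, 2000.
Closing takes place: Oct 15, 2000 + 1 week = Oct 22, 2000.

Oct 22, 2000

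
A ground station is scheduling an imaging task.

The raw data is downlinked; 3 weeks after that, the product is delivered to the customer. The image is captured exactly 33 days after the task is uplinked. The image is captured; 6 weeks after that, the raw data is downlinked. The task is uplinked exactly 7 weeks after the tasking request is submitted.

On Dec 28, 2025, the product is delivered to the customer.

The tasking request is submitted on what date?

Aug 5, 2025

The product is delivered to the customer: Dec 28, 2025.
The raw data is downlinked: Dec 28, 2025 − 3 weeks = Dec 7, 2025.
The image is captured: Dec 7, 2025 − 6 weeks = Oct 26, 2025.
The task is uplinked: Oct 26, 2025 − 33 days = Sep 23, 2025.
The tasking request is submitted: Sep 23, 2025 − 7 weeks = Aug 5, 2025.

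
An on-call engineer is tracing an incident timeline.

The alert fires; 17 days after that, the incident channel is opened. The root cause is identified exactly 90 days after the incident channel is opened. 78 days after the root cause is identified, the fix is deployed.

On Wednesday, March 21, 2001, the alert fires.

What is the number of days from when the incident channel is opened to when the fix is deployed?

Causal path: the incident channel is opened → the root cause is identified → the fix is deployed.
Total delay along the path: 90 + 78 = 168 days.

168 days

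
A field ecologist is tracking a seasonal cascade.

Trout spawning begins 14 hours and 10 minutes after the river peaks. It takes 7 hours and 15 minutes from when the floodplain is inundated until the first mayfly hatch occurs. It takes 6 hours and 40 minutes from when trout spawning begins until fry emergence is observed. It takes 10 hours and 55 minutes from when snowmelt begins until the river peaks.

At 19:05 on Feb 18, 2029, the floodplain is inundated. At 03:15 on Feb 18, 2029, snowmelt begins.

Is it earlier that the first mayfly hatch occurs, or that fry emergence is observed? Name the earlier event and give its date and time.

The first mayfly hatch occurs — 02:20 on Feb 19, 2029

The floodplain is inundated: 19:05 Feb 18, 2029.
The first mayfly hatch occurs: 19:05 Feb 18, 2029 + 7h15m = 02:20 Feb 19, 2029.
Snowmelt begins: 03:15 Feb 18, 2029.
The river peaks: 03:15 Feb 18, 2029 + 10h55m = 14:10 Feb 18, 2029.
Trout spawning begins: 14:10 Feb 18, 2029 + 14h10m = 04:20 Feb 19, 2029.
Fry emergence is observed: 04:20 Feb 19, 2029 + 6h40m = 11:00 Feb 19, 2029.
Comparing: the first mayfly hatch occurs at 02:20 Feb 19, 2029 vs fry emergence is observed at 11:00 Feb 19, 2029. Earlier: the first mayfly hatch occurs.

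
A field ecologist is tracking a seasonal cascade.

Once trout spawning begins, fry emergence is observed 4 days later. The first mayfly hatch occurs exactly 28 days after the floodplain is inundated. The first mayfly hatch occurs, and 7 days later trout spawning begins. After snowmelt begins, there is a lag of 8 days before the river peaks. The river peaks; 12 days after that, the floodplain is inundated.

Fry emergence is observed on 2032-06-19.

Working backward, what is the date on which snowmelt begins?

2032-04-21

Fry emergence is observed: Jun 19, 2032.
Trout spawning begins: Jun 19, 2032 − 4 days = Jun 15, 2032.
The first mayfly hatch occurs: Jun 15, 2032 − 7 days = Jun 8, 2032.
The floodplain is inundated: Jun 8, 2032 − 28 days = May 11, 2032.
The river peaks: May 11, 2032 − 12 days = Apr 29, 2032.
Snowmelt begins: Apr 29, 2032 − 8 days = Apr 21, 2032.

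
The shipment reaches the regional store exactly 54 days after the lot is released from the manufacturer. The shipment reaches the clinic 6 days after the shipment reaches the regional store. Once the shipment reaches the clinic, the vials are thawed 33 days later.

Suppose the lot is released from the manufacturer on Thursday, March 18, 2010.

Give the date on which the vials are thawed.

The lot is released from the manufacturer: Mar 18, 2010.
The shipment reaches the regional store: Mar 18, 2010 + 54 days = May 11, 2010.
The shipment reaches the clinic: May 11, 2010 + 6 days = May 17, 2010.
The vials are thawed: May 17, 2010 + 33 days = Jun 19, 2010.

Saturday, June 19, 2010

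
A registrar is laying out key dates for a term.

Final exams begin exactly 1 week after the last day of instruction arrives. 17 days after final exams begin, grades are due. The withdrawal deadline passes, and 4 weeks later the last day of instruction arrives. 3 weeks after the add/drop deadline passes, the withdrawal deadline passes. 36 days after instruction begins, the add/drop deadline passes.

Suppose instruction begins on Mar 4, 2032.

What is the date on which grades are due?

Instruction begins: Mar 4, 2032.
The add/drop deadline passes: Mar 4, 2032 + 36 days = Apr 9, 2032.
The withdrawal deadline passes: Apr 9, 2032 + 3 weeks = Apr 30, 2032.
The last day of instruction arrives: Apr 30, 2032 + 4 weeks = May 28, 2032.
Final exams begin: May 28, 2032 + 1 week = Jun 4, 2032.
Grades are due: Jun 4, 2032 + 17 days = Jun 21, 2032.

Jun 21, 2032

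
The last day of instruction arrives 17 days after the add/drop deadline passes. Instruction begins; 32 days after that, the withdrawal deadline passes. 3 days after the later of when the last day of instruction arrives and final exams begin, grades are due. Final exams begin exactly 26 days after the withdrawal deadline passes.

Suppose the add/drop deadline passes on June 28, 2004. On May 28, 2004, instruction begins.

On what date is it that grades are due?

July 28, 2004

The add/drop deadline passes: Jun 28, 2004.
The last day of instruction arrives: Jun 28, 2004 + 17 days = Jul 15, 2004.
Instruction begins: May 28, 2004.
The withdrawal deadline passes: May 28, 2004 + 32 days = Jun 29, 2004.
Final exams begin: Jun 29, 2004 + 26 days = Jul 25, 2004.
Both prerequisites met — the last day of instruction arrives (Jul 15, 2004), final exams begin (Jul 25, 2004); the later is Jul 25, 2004.
Grades are due: Jul 25, 2004 + 3 days = Jul 28, 2004.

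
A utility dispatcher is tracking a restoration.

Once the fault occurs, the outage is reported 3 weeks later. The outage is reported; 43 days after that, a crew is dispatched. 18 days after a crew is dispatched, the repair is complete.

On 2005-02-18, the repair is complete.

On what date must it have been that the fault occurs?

2004-11-28

The repair is complete: Feb 18, 2005.
A crew is dispatched: Feb 18, 2005 − 18 days = Jan 31, 2005.
The outage is reported: Jan 31, 2005 − 43 days = Dec 19, 2004.
The fault occurs: Dec 19, 2004 − 3 weeks = Nov 28, 2004.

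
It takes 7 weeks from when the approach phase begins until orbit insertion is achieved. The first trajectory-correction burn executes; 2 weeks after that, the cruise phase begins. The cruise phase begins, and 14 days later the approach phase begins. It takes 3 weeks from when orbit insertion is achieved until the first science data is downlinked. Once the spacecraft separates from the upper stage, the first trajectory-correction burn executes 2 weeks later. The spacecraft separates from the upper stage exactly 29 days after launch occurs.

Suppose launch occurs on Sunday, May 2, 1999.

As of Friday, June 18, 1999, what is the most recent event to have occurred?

The first trajectory-correction burn executes

Launch occurs: May 2, 1999.
The spacecraft separates from the upper stage: May 2, 1999 + 29 days = May 31, 1999.
The first trajectory-correction burn executes: May 31, 1999 + 2 weeks = Jun 14, 1999.
The cruise phase begins: Jun 14, 1999 + 2 weeks = Jun 28, 1999.
The approach phase begins: Jun 28, 1999 + 14 days = Jul 12, 1999.
Orbit insertion is achieved: Jul 12, 1999 + 7 weeks = Aug 30, 1999.
The first science data is downlinked: Aug 30, 1999 + 3 weeks = Sep 20, 1999.
Jun 18, 1999 falls between when the first trajectory-correction burn executes (Jun 14, 1999) and when the cruise phase begins (Jun 28, 1999).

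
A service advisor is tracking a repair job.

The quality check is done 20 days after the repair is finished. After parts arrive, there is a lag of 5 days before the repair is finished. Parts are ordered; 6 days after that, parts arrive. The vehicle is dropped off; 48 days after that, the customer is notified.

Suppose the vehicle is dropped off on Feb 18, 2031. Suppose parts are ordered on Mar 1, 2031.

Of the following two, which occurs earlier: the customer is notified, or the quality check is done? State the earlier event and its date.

The vehicle is dropped off: Feb 18, 2031.
The customer is notified: Feb 18, 2031 + 48 days = Apr 7, 2031.
Parts are ordered: Mar 1, 2031.
Parts arrive: Mar 1, 2031 + 6 days = Mar 7, 2031.
The repair is finished: Mar 7, 2031 + 5 days = Mar 12, 2031.
The quality check is done: Mar 12, 2031 + 20 days = Apr 1, 2031.
Comparing: the customer is notified on Apr 7, 2031 vs the quality check is done on Apr 1, 2031. Earlier: the quality check is done.

The quality check is done — Apr 1, 2031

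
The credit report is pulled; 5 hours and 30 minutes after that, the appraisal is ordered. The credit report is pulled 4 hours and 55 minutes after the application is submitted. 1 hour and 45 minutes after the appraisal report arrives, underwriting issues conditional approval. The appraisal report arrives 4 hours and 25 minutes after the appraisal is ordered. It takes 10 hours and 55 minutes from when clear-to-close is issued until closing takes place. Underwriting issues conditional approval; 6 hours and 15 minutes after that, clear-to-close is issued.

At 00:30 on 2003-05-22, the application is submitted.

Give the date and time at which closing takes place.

The application is submitted: 00:30 May 22, 2003.
The credit report is pulled: 00:30 May 22, 2003 + 4h55m = 05:25 May 22, 2003.
The appraisal is ordered: 05:25 May 22, 2003 + 5h30m = 10:55 May 22, 2003.
The appraisal report arrives: 10:55 May 22, 2003 + 4h25m = 15:20 May 22, 2003.
Underwriting issues conditional approval: 15:20 May 22, 2003 + 1h45m = 17:05 May 22, 2003.
Clear-to-close is issued: 17:05 May 22, 2003 + 6h15m = 23:20 May 22, 2003.
Closing takes place: 23:20 May 22, 2003 + 10h55m = 10:15 May 23, 2003.

10:15 on 2003-05-23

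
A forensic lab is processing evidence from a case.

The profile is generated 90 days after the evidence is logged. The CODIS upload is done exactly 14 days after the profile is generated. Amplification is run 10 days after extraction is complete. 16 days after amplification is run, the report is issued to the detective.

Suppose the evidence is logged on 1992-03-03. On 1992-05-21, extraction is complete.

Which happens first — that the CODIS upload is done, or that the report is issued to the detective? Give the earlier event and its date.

The CODIS upload is done — 1992-06-15

The evidence is logged: Mar 3, 1992.
The profile is generated: Mar 3, 1992 + 90 days = Jun 1, 1992.
The CODIS upload is done: Jun 1, 1992 + 14 days = Jun 15, 1992.
Extraction is complete: May 21, 1992.
Amplification is run: May 21, 1992 + 10 days = May 31, 1992.
The report is issued to the detective: May 31, 1992 + 16 days = Jun 16, 1992.
Comparing: the CODIS upload is done on Jun 15, 1992 vs the report is issued to the detective on Jun 16, 1992. Earlier: the CODIS upload is done.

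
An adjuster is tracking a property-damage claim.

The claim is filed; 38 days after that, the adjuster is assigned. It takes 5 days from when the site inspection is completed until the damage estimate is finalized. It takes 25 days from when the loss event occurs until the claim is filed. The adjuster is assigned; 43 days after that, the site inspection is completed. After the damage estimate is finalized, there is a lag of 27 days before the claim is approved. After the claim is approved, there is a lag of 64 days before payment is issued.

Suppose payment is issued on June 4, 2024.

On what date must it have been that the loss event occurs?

November 15, 2023

Payment is issued: Jun 4, 2024.
The claim is approved: Jun 4, 2024 − 64 days = Apr 1, 2024.
The damage estimate is finalized: Apr 1, 2024 − 27 days = Mar 5, 2024.
The site inspection is completed: Mar 5, 2024 − 5 days = Feb 29, 2024.
The adjuster is assigned: Feb 29, 2024 − 43 days = Jan 17, 2024.
The claim is filed: Jan 17, 2024 − 38 days = Dec 10, 2023.
The loss event occurs: Dec 10, 2023 − 25 days = Nov 15, 2023.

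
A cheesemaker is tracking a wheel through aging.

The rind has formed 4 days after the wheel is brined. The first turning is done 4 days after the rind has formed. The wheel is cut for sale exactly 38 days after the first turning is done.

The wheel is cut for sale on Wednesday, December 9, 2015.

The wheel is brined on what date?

Saturday, October 24, 2015

The wheel is cut for sale: Dec 9, 2015.
The first turning is done: Dec 9, 2015 − 38 days = Nov 1, 2015.
The rind has formed: Nov 1, 2015 − 4 days = Oct 28, 2015.
The wheel is brined: Oct 28, 2015 − 4 days = Oct 24, 2015.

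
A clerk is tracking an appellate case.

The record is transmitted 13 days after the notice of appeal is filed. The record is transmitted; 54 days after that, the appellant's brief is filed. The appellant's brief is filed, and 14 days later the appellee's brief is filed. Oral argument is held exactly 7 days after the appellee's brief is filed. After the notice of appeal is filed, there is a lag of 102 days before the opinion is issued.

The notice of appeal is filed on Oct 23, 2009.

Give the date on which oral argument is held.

The notice of appeal is filed: Oct 23, 2009.
The record is transmitted: Oct 23, 2009 + 13 days = Nov 5, 2009.
The appellant's brief is filed: Nov 5, 2009 + 54 days = Dec 29, 2009.
The appellee's brief is filed: Dec 29, 2009 + 14 days = Jan 12, 2010.
Oral argument is held: Jan 12, 2010 + 7 days = Jan 19, 2010.

Jan 19, 2010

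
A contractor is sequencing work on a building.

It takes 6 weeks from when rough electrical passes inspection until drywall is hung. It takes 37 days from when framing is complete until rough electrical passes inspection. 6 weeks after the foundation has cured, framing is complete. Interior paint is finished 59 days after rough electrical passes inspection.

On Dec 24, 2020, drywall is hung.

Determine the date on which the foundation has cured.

Aug 25, 2020

Drywall is hung: Dec 24, 2020.
Rough electrical passes inspection: Dec 24, 2020 − 6 weeks = Nov 12, 2020.
Framing is complete: Nov 12, 2020 − 37 days = Oct 6, 2020.
The foundation has cured: Oct 6, 2020 − 6 weeks = Aug 25, 2020.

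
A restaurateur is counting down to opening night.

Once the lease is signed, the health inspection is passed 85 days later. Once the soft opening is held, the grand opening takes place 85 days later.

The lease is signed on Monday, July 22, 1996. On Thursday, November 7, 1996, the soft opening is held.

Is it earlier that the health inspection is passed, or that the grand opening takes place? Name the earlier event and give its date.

The lease is signed: Jul 22, 1996.
The health inspection is passed: Jul 22, 1996 + 85 days = Oct 15, 1996.
The soft opening is held: Nov 7, 1996.
The grand opening takes place: Nov 7, 1996 + 85 days = Jan 31, 1997.
Comparing: the health inspection is passed on Oct 15, 1996 vs the grand opening takes place on Jan 31, 1997. Earlier: the health inspection is passed.

The health inspection is passed — Tuesday, October 15, 1996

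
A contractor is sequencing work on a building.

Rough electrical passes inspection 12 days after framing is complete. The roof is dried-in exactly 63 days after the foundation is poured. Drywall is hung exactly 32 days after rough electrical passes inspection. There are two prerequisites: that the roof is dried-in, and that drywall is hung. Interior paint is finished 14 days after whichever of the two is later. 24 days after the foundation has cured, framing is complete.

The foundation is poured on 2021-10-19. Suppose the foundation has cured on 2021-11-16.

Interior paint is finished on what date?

2022-02-06

The foundation is poured: Oct 19, 2021.
The roof is dried-in: Oct 19, 2021 + 63 days = Dec 21, 2021.
The foundation has cured: Nov 16, 2021.
Framing is complete: Nov 16, 2021 + 24 days = Dec 10, 2021.
Rough electrical passes inspection: Dec 10, 2021 + 12 days = Dec 22, 2021.
Drywall is hung: Dec 22, 2021 + 32 days = Jan 23, 2022.
Both prerequisites met — the roof is dried-in (Dec 21, 2021), drywall is hung (Jan 23, 2022); the later is Jan 23, 2022.
Interior paint is finished: Jan 23, 2022 + 14 days = Feb 6, 2022.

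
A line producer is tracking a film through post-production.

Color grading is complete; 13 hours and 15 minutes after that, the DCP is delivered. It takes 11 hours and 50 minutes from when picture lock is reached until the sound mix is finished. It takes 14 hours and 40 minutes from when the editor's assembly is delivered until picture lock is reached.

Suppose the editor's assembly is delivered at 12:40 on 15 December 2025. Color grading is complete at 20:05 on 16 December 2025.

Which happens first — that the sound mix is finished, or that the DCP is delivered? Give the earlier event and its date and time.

The sound mix is finished — 15:10 on 16 December 2025

The editor's assembly is delivered: 12:40 Dec 15, 2025.
Picture lock is reached: 12:40 Dec 15, 2025 + 14h40m = 03:20 Dec 16, 2025.
The sound mix is finished: 03:20 Dec 16, 2025 + 11h50m = 15:10 Dec 16, 2025.
Color grading is complete: 20:05 Dec 16, 2025.
The DCP is delivered: 20:05 Dec 16, 2025 + 13h15m = 09:20 Dec 17, 2025.
Comparing: the sound mix is finished at 15:10 Dec 16, 2025 vs the DCP is delivered at 09:20 Dec 17, 2025. Earlier: the sound mix is finished.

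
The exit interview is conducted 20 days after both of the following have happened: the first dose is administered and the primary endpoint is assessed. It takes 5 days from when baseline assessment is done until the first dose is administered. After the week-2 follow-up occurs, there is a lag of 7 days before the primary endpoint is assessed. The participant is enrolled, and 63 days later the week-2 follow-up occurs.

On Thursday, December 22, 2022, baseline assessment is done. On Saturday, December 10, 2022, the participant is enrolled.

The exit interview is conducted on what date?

Friday, March 10, 2023

Baseline assessment is done: Dec 22, 2022.
The first dose is administered: Dec 22, 2022 + 5 days = Dec 27, 2022.
The participant is enrolled: Dec 10, 2022.
The week-2 follow-up occurs: Dec 10, 2022 + 63 days = Feb 11, 2023.
The primary endpoint is assessed: Feb 11, 2023 + 7 days = Feb 18, 2023.
Both prerequisites met — the first dose is administered (Dec 27, 2022), the primary endpoint is assessed (Feb 18, 2023); the later is Feb 18, 2023.
The exit interview is conducted: Feb 18, 2023 + 20 days = Mar 10, 2023.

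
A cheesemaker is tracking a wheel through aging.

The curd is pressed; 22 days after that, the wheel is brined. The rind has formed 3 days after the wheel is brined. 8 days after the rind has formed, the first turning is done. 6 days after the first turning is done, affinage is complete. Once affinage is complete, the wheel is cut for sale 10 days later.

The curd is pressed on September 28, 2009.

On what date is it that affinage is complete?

The curd is pressed: Sep 28, 2009.
The wheel is brined: Sep 28, 2009 + 22 days = Oct 20, 2009.
The rind has formed: Oct 20, 2009 + 3 days = Oct 23, 2009.
The first turning is done: Oct 23, 2009 + 8 days = Oct 31, 2009.
Affinage is complete: Oct 31, 2009 + 6 days = Nov 6, 2009.

November 6, 2009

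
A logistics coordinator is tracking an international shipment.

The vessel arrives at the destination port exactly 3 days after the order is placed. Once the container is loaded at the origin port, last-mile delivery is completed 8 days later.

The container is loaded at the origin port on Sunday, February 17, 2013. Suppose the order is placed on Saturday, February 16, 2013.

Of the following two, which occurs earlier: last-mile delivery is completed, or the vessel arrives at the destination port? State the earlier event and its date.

The vessel arrives at the destination port — Tuesday, February 19, 2013

The container is loaded at the origin port: Feb 17, 2013.
Last-mile delivery is completed: Feb 17, 2013 + 8 days = Feb 25, 2013.
The order is placed: Feb 16, 2013.
The vessel arrives at the destination port: Feb 16, 2013 + 3 days = Feb 19, 2013.
Comparing: last-mile delivery is completed on Feb 25, 2013 vs the vessel arrives at the destination port on Feb 19, 2013. Earlier: the vessel arrives at the destination port.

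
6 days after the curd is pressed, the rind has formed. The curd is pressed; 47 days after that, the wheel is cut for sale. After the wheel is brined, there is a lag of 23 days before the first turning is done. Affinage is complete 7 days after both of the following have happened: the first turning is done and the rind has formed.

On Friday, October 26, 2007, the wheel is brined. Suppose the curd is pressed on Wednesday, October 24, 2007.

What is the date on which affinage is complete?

The wheel is brined: Oct 26, 2007.
The first turning is done: Oct 26, 2007 + 23 days = Nov 18, 2007.
The curd is pressed: Oct 24, 2007.
The rind has formed: Oct 24, 2007 + 6 days = Oct 30, 2007.
Both prerequisites met — the first turning is done (Nov 18, 2007), the rind has formed (Oct 30, 2007); the later is Nov 18, 2007.
Affinage is complete: Nov 18, 2007 + 7 days = Nov 25, 2007.

Sunday, November 25, 2007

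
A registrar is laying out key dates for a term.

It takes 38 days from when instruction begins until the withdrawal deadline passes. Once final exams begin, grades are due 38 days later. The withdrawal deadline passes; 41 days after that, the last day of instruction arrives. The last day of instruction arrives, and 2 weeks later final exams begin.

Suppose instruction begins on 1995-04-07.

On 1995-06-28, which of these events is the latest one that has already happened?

The last day of instruction arrives

Instruction begins: Apr 7, 1995.
The withdrawal deadline passes: Apr 7, 1995 + 38 days = May 15, 1995.
The last day of instruction arrives: May 15, 1995 + 41 days = Jun 25, 1995.
Final exams begin: Jun 25, 1995 + 2 weeks = Jul 9, 1995.
Grades are due: Jul 9, 1995 + 38 days = Aug 16, 1995.
Jun 28, 1995 falls between when the last day of instruction arrives (Jun 25, 1995) and when final exams begin (Jul 9, 1995).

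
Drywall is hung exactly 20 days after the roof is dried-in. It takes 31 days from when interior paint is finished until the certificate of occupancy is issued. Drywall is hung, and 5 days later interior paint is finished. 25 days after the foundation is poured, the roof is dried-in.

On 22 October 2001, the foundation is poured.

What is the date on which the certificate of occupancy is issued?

11 January 2002

The foundation is poured: Oct 22, 2001.
The roof is dried-in: Oct 22, 2001 + 25 days = Nov 16, 2001.
Drywall is hung: Nov 16, 2001 + 20 days = Dec 6, 2001.
Interior paint is finished: Dec 6, 2001 + 5 days = Dec 11, 2001.
The certificate of occupancy is issued: Dec 11, 2001 + 31 days = Jan 11, 2002.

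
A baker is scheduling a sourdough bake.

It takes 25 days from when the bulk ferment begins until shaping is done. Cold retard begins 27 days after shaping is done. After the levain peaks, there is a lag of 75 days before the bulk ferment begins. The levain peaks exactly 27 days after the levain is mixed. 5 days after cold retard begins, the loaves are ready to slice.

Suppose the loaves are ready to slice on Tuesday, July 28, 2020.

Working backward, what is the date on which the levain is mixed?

The loaves are ready to slice: Jul 28, 2020.
Cold retard begins: Jul 28, 2020 − 5 days = Jul 23, 2020.
Shaping is done: Jul 23, 2020 − 27 days = Jun 26, 2020.
The bulk ferment begins: Jun 26, 2020 − 25 days = Jun 1, 2020.
The levain peaks: Jun 1, 2020 − 75 days = Mar 18, 2020.
The levain is mixed: Mar 18, 2020 − 27 days = Feb 20, 2020.

Thursday, February 20, 2020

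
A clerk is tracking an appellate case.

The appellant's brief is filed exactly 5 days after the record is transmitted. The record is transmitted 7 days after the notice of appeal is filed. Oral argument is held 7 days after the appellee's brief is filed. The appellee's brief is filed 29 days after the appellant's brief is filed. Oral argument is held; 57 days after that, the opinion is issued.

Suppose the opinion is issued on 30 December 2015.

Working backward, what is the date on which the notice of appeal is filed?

The opinion is issued: Dec 30, 2015.
Oral argument is held: Dec 30, 2015 − 57 days = Nov 3, 2015.
The appellee's brief is filed: Nov 3, 2015 − 7 days = Oct 27, 2015.
The appellant's brief is filed: Oct 27, 2015 − 29 days = Sep 28, 2015.
The record is transmitted: Sep 28, 2015 − 5 days = Sep 23, 2015.
The notice of appeal is filed: Sep 23, 2015 − 7 days = Sep 16, 2015.

16 September 2015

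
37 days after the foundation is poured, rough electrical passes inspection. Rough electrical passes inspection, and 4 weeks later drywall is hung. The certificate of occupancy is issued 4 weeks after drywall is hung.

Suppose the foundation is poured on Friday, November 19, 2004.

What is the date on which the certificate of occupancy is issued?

The foundation is poured: Nov 19, 2004.
Rough electrical passes inspection: Nov 19, 2004 + 37 days = Dec 26, 2004.
Drywall is hung: Dec 26, 2004 + 4 weeks = Jan 23, 2005.
The certificate of occupancy is issued: Jan 23, 2005 + 4 weeks = Feb 20, 2005.

Sunday, February 20, 2005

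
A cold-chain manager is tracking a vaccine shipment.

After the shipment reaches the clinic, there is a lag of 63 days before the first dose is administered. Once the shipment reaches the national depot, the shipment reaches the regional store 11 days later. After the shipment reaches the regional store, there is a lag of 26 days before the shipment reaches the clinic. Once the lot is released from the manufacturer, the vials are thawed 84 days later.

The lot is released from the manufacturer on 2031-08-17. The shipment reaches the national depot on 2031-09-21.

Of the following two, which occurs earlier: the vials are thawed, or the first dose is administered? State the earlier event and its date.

The lot is released from the manufacturer: Aug 17, 2031.
The vials are thawed: Aug 17, 2031 + 84 days = Nov 9, 2031.
The shipment reaches the national depot: Sep 21, 2031.
The shipment reaches the regional store: Sep 21, 2031 + 11 days = Oct 2, 2031.
The shipment reaches the clinic: Oct 2, 2031 + 26 days = Oct 28, 2031.
The first dose is administered: Oct 28, 2031 + 63 days = Dec 30, 2031.
Comparing: the vials are thawed on Nov 9, 2031 vs the first dose is administered on Dec 30, 2031. Earlier: the vials are thawed.

The vials are thawed — 2031-11-09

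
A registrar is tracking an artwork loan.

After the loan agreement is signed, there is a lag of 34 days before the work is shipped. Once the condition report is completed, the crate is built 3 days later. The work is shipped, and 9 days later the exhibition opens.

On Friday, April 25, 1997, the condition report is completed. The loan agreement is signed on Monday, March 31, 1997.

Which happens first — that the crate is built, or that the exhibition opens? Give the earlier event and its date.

The condition report is completed: Apr 25, 1997.
The crate is built: Apr 25, 1997 + 3 days = Apr 28, 1997.
The loan agreement is signed: Mar 31, 1997.
The work is shipped: Mar 31, 1997 + 34 days = May 4, 1997.
The exhibition opens: May 4, 1997 + 9 days = May 13, 1997.
Comparing: the crate is built on Apr 28, 1997 vs the exhibition opens on May 13, 1997. Earlier: the crate is built.

The crate is built — Monday, April 28, 1997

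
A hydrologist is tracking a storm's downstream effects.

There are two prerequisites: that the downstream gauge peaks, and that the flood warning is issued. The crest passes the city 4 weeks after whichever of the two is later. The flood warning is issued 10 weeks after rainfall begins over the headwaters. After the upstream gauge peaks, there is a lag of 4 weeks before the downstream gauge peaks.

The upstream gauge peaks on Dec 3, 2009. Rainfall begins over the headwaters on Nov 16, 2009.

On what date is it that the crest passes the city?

Feb 22, 2010

The upstream gauge peaks: Dec 3, 2009.
The downstream gauge peaks: Dec 3, 2009 + 4 weeks = Dec 31, 2009.
Rainfall begins over the headwaters: Nov 16, 2009.
The flood warning is issued: Nov 16, 2009 + 10 weeks = Jan 25, 2010.
Both prerequisites met — the downstream gauge peaks (Dec 31, 2009), the flood warning is issued (Jan 25, 2010); the later is Jan 25, 2010.
The crest passes the city: Jan 25, 2010 + 4 weeks = Feb 22, 2010.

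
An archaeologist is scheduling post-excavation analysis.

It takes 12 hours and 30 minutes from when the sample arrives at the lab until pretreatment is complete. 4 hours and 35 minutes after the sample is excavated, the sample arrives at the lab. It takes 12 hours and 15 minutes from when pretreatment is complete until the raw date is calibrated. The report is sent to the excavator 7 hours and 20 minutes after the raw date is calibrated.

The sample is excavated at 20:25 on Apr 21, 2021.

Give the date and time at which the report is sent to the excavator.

The sample is excavated: 20:25 Apr 21, 2021.
The sample arrives at the lab: 20:25 Apr 21, 2021 + 4h35m = 01:00 Apr 22, 2021.
Pretreatment is complete: 01:00 Apr 22, 2021 + 12h30m = 13:30 Apr 22, 2021.
The raw date is calibrated: 13:30 Apr 22, 2021 + 12h15m = 01:45 Apr 23, 2021.
The report is sent to the excavator: 01:45 Apr 23, 2021 + 7h20m = 09:05 Apr 23, 2021.

09:05 on Apr 23, 2021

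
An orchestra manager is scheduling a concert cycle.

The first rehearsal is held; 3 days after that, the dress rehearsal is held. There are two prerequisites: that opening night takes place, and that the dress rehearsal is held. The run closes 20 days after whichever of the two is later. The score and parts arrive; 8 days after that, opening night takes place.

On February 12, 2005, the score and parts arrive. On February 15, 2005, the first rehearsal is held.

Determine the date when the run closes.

The score and parts arrive: Feb 12, 2005.
Opening night takes place: Feb 12, 2005 + 8 days = Feb 20, 2005.
The first rehearsal is held: Feb 15, 2005.
The dress rehearsal is held: Feb 15, 2005 + 3 days = Feb 18, 2005.
Both prerequisites met — opening night takes place (Feb 20, 2005), the dress rehearsal is held (Feb 18, 2005); the later is Feb 20, 2005.
The run closes: Feb 20, 2005 + 20 days = Mar 12, 2005.

March 12, 2005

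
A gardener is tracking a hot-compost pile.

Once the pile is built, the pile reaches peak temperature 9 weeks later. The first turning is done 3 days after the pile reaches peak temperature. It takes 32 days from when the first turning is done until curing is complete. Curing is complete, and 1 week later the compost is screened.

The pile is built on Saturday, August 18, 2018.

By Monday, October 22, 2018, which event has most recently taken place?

The pile reaches peak temperature

The pile is built: Aug 18, 2018.
The pile reaches peak temperature: Aug 18, 2018 + 9 weeks = Oct 20, 2018.
The first turning is done: Oct 20, 2018 + 3 days = Oct 23, 2018.
Curing is complete: Oct 23, 2018 + 32 days = Nov 24, 2018.
The compost is screened: Nov 24, 2018 + 1 week = Dec 1, 2018.
Oct 22, 2018 falls between when the pile reaches peak temperature (Oct 20, 2018) and when the first turning is done (Oct 23, 2018).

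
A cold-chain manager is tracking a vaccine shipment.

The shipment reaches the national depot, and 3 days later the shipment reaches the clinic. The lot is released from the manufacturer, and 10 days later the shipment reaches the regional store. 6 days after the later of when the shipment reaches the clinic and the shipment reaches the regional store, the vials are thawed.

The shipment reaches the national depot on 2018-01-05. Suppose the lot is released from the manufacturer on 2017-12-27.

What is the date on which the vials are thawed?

The shipment reaches the national depot: Jan 5, 2018.
The shipment reaches the clinic: Jan 5, 2018 + 3 days = Jan 8, 2018.
The lot is released from the manufacturer: Dec 27, 2017.
The shipment reaches the regional store: Dec 27, 2017 + 10 days = Jan 6, 2018.
Both prerequisites met — the shipment reaches the clinic (Jan 8, 2018), the shipment reaches the regional store (Jan 6, 2018); the later is Jan 8, 2018.
The vials are thawed: Jan 8, 2018 + 6 days = Jan 14, 2018.

2018-01-14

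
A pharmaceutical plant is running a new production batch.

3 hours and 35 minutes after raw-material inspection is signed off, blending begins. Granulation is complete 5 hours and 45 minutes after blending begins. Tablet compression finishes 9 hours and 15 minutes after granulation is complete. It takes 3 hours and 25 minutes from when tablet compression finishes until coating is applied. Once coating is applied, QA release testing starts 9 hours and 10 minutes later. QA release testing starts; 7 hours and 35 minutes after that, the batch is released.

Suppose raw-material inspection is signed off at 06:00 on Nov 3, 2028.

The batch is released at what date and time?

20:45 on Nov 4, 2028

Raw-material inspection is signed off: 06:00 Nov 3, 2028.
Blending begins: 06:00 Nov 3, 2028 + 3h35m = 09:35 Nov 3, 2028.
Granulation is complete: 09:35 Nov 3, 2028 + 5h45m = 15:20 Nov 3, 2028.
Tablet compression finishes: 15:20 Nov 3, 2028 + 9h15m = 00:35 Nov 4, 2028.
Coating is applied: 00:35 Nov 4, 2028 + 3h25m = 04:00 Nov 4, 2028.
QA release testing starts: 04:00 Nov 4, 2028 + 9h10m = 13:10 Nov 4, 2028.
The batch is released: 13:10 Nov 4, 2028 + 7h35m = 20:45 Nov 4, 2028.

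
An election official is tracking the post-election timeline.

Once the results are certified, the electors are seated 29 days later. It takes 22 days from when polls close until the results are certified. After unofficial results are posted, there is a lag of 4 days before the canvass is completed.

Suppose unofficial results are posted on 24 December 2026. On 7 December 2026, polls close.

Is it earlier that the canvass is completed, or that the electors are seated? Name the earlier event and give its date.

The canvass is completed — 28 December 2026

Unofficial results are posted: Dec 24, 2026.
The canvass is completed: Dec 24, 2026 + 4 days = Dec 28, 2026.
Polls close: Dec 7, 2026.
The results are certified: Dec 7, 2026 + 22 days = Dec 29, 2026.
The electors are seated: Dec 29, 2026 + 29 days = Jan 27, 2027.
Comparing: the canvass is completed on Dec 28, 2026 vs the electors are seated on Jan 27, 2027. Earlier: the canvass is completed.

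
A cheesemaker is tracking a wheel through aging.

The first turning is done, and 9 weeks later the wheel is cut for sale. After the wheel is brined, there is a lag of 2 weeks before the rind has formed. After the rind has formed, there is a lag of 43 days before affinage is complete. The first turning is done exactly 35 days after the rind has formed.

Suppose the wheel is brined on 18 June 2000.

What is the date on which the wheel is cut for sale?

The wheel is brined: Jun 18, 2000.
The rind has formed: Jun 18, 2000 + 2 weeks = Jul 2, 2000.
The first turning is done: Jul 2, 2000 + 35 days = Aug 6, 2000.
The wheel is cut for sale: Aug 6, 2000 + 9 weeks = Oct 8, 2000.

8 October 2000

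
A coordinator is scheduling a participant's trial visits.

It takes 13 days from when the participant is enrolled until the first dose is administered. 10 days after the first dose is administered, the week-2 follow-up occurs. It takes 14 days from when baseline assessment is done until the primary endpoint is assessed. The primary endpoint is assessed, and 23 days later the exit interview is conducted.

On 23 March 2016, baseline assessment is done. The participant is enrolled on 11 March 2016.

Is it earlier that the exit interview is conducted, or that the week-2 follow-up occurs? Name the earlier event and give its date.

Baseline assessment is done: Mar 23, 2016.
The primary endpoint is assessed: Mar 23, 2016 + 14 days = Apr 6, 2016.
The exit interview is conducted: Apr 6, 2016 + 23 days = Apr 29, 2016.
The participant is enrolled: Mar 11, 2016.
The first dose is administered: Mar 11, 2016 + 13 days = Mar 24, 2016.
The week-2 follow-up occurs: Mar 24, 2016 + 10 days = Apr 3, 2016.
Comparing: the exit interview is conducted on Apr 29, 2016 vs the week-2 follow-up occurs on Apr 3, 2016. Earlier: the week-2 follow-up occurs.

The week-2 follow-up occurs — 3 April 2016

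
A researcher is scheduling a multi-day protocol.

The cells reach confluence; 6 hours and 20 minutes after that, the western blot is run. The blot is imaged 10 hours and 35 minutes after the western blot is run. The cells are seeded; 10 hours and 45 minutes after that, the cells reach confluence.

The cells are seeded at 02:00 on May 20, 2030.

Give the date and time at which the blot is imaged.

The cells are seeded: 02:00 May 20, 2030.
The cells reach confluence: 02:00 May 20, 2030 + 10h45m = 12:45 May 20, 2030.
The western blot is run: 12:45 May 20, 2030 + 6h20m = 19:05 May 20, 2030.
The blot is imaged: 19:05 May 20, 2030 + 10h35m = 05:40 May 21, 2030.

05:40 on May 21, 2030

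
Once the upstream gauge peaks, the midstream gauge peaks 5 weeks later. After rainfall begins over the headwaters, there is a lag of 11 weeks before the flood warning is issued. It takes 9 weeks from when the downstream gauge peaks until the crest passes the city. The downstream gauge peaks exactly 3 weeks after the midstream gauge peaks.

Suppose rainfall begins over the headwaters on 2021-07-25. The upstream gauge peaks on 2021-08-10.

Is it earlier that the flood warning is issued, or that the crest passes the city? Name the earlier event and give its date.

The flood warning is issued — 2021-10-10

Rainfall begins over the headwaters: Jul 25, 2021.
The flood warning is issued: Jul 25, 2021 + 11 weeks = Oct 10, 2021.
The upstream gauge peaks: Aug 10, 2021.
The midstream gauge peaks: Aug 10, 2021 + 5 weeks = Sep 14, 2021.
The downstream gauge peaks: Sep 14, 2021 + 3 weeks = Oct 5, 2021.
The crest passes the city: Oct 5, 2021 + 9 weeks = Dec 7, 2021.
Comparing: the flood warning is issued on Oct 10, 2021 vs the crest passes the city on Dec 7, 2021. Earlier: the flood warning is issued.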